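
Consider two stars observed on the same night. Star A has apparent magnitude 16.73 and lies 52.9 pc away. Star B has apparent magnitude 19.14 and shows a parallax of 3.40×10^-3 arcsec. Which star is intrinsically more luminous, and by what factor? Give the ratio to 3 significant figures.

Star B is more luminous, by a factor of 3.36.

Star A: M = m − 5 log₁₀ d + 5 = 16.73 − 5·1.7235 + 5 = 13.113
Star B: d = 1/p = 1/3.40×10^-3″ = 294.1 pc
Star B: M = m − 5 log₁₀ d + 5 = 19.14 − 5·2.4685 + 5 = 11.797
ΔM = M_A − M_B = 13.113 − (11.797) = 1.315; smaller M is more luminous → Star B.
L ratio = 10^(0.4 |ΔM|) = 10^0.526 = 3.358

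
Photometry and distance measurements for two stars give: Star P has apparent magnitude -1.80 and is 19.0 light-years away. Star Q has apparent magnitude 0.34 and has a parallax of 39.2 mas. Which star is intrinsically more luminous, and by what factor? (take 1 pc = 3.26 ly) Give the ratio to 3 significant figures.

Star P: d = 19.0 ly / 3.26 = 5.828 pc
Star P: M = m − 5 log₁₀ d + 5 = -1.80 − 5·0.7655 + 5 = -0.628
Star Q: p = 39.2 mas = 0.0392″ → d = 1/p = 25.51 pc
Star Q: M = m − 5 log₁₀ d + 5 = 0.34 − 5·1.4067 + 5 = -1.694
ΔM = M_P − M_Q = -0.628 − (-1.694) = 1.066; smaller M is more luminous → Star Q.
L ratio = 10^(0.4 |ΔM|) = 10^0.426 = 2.669

Star Q is more luminous, by a factor of 2.67.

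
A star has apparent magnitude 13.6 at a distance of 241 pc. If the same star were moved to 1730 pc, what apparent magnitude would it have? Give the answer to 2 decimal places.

m ≈ 17.88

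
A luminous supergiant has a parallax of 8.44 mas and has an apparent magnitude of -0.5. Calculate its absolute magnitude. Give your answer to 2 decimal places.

M ≈ -5.87

p = 8.44 mas = 8.44×10^-3″ → d = 1/p = 118.5 pc
5 log₁₀(d/10 pc) = 5 log₁₀(118.5) − 5 = 5.368
M = m − 5 log₁₀(d/10) = -0.5 − 5.368 = -5.868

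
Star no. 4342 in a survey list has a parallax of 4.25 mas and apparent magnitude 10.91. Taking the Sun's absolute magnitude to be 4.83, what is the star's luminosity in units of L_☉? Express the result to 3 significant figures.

d = 1/p = 1000/4.25 mas = 235.3 pc
M = m − 5 log₁₀ d + 5 = 10.91 − 5·2.3716 + 5 = 4.052
M − M_☉ = 4.052 − 4.83 = -0.778
L/L_☉ = 10^(−0.4 × -0.778) = 2.047

L/L_☉ ≈ 2.05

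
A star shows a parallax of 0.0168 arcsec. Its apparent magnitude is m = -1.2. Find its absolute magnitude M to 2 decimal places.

d = 1/p = 1/0.0168″ = 59.52 pc
5 log₁₀(d/10 pc) = 5 log₁₀(59.52) − 5 = 3.873
M = m − 5 log₁₀(d/10) = -1.2 − 3.873 = -5.073

M ≈ -5.07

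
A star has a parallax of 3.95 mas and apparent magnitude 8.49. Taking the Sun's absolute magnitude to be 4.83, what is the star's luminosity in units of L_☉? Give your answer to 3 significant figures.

d = 1/p = 1000/3.95 mas = 253.2 pc
M = m − 5 log₁₀ d + 5 = 8.49 − 5·2.4034 + 5 = 1.473
M − M_☉ = 1.473 − 4.83 = -3.357
L/L_☉ = 10^(−0.4 × -3.357) = 22.02

L/L_☉ ≈ 22.0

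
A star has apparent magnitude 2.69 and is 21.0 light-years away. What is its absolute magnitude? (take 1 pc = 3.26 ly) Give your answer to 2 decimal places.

M ≈ 3.64

d = 21.0 ly / 3.26 = 6.442 pc
5 log₁₀(d/10 pc) = 5 log₁₀(6.442) − 5 = -0.955
M = m − 5 log₁₀(d/10) = 2.69 + 0.955 = 3.645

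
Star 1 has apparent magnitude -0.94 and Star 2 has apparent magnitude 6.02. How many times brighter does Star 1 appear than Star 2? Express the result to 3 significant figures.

608

Δm = -0.94 − (6.02) = -6.96
Flux ratio = 10^(−0.4 Δm) = 10^(−0.4 × -6.96) = 10^2.784 = 608.1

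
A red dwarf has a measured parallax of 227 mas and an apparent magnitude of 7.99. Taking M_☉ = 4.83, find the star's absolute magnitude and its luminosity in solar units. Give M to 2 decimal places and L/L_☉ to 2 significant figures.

d = 1/p = 1000/227 mas = 4.405 pc
M = m − 5 log₁₀ d + 5 = 7.99 − 5·0.6440 + 5 = 9.770
M − M_☉ = 9.770 − 4.83 = 4.940
L/L_☉ = 10^(−0.4 × 4.940) = 0.01057

M ≈ 9.77; L/L_☉ ≈ 0.011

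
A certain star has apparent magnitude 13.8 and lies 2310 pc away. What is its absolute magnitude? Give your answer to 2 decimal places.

M ≈ 1.98

5 log₁₀(d/10 pc) = 5 log₁₀(2310) − 5 = 11.818
M = m − 5 log₁₀(d/10) = 13.8 − 11.818 = 1.982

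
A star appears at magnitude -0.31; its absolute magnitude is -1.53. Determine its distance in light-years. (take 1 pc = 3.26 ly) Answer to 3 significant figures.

μ = m − M = 1.220
m − M = 5 log₁₀ d − 5
log₁₀ d = (m − M)/5 + 1 = 1.2440
d = 10^1.2440 = 17.54 pc
= 57.18 ly

d ≈ 57.2 ly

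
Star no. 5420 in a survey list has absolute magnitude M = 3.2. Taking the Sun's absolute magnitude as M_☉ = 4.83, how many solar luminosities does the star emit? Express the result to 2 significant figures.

M − M_☉ = 3.2 − 4.83 = -1.630
L/L_☉ = 10^(−0.4 (M − M_☉)) = 10^0.652 = 4.487

L/L_☉ ≈ 4.5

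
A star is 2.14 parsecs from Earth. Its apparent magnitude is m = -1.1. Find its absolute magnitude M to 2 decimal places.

M ≈ 2.25

5 log₁₀(d/10 pc) = 5 log₁₀(2.140) − 5 = -3.348
M = m − 5 log₁₀(d/10) = -1.1 + 3.348 = 2.248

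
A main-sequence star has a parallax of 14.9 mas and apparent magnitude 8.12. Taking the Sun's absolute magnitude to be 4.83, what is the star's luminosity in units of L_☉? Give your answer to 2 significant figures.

d = 1/p = 1000/14.9 mas = 67.11 pc
M = m − 5 log₁₀ d + 5 = 8.12 − 5·1.8268 + 5 = 3.986
M − M_☉ = 3.986 − 4.83 = -0.844
L/L_☉ = 10^(−0.4 × -0.844) = 2.176

L/L_☉ ≈ 2.2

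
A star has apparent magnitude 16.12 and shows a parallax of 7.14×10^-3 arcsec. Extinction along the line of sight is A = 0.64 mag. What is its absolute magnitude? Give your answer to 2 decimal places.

d = 1/p = 1/7.14×10^-3″ = 140.1 pc
5 log₁₀(d/10 pc) = 5 log₁₀(140.1) − 5 = 5.732
M = m − 5 log₁₀(d/10) − A = 16.12 − 5.732 − 0.64 = 9.748

M ≈ 9.75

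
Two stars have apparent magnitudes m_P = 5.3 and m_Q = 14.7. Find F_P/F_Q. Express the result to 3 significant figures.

Magnitude difference = -9.4
Flux ratio = 10^(−0.4 Δm) = 10^(−0.4 × -9.4) = 10^3.760 = 5754

F_P/F_Q ≈ 5750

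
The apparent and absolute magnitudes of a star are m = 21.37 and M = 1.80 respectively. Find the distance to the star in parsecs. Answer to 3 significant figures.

μ = m − M = 19.570
m − M = 5 log₁₀ d − 5
log₁₀ d = (m − M)/5 + 1 = 4.9140
d = 10^4.9140 = 82040 pc

d ≈ 82000 pc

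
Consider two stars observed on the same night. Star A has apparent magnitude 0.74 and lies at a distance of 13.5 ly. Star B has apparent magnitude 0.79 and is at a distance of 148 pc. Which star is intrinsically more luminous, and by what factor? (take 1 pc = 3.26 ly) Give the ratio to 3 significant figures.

Star A: d = 13.5 ly / 3.26 = 4.141 pc
Star A: M = m − 5 log₁₀ d + 5 = 0.74 − 5·0.6171 + 5 = 2.654
Star B: M = m − 5 log₁₀ d + 5 = 0.79 − 5·2.1703 + 5 = -5.061
ΔM = M_A − M_B = 2.654 − (-5.061) = 7.716; smaller M is more luminous → Star B.
L ratio = 10^(0.4 |ΔM|) = 10^3.086 = 1220

Star B is more luminous, by a factor of 1220.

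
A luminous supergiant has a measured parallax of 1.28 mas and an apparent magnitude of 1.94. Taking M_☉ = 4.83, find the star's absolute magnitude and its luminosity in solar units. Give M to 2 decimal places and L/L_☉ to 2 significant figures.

M ≈ -7.52; L/L_☉ ≈ 87000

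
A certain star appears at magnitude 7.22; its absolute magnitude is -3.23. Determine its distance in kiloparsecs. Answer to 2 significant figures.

d ≈ 1.2 kpc

μ = m − M = 10.450
m − M = 5 log₁₀ d − 5
log₁₀ d = (m − M)/5 + 1 = 3.0900
d = 10^3.0900 = 1230 pc
= 1.230 kpc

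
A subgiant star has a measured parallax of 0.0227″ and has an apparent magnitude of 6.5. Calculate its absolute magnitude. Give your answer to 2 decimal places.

M ≈ 3.28

d = 1/p = 1/0.0227″ = 44.05 pc
5 log₁₀(d/10 pc) = 5 log₁₀(44.05) − 5 = 3.220
M = m − 5 log₁₀(d/10) = 6.5 − 3.220 = 3.280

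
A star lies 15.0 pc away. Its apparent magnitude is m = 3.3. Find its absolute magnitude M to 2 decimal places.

M ≈ 2.42

5 log₁₀(d/10 pc) = 5 log₁₀(15.00) − 5 = 0.880
M = m − 5 log₁₀(d/10) = 3.3 − 0.880 = 2.420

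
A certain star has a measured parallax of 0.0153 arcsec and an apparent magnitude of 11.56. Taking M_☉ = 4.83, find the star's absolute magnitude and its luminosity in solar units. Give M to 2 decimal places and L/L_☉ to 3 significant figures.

M ≈ 7.48; L/L_☉ ≈ 0.0868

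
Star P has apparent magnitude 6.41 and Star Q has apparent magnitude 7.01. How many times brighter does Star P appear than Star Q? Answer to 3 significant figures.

1.74

Δm = 6.41 − (7.01) = -0.60
Flux ratio = 10^(−0.4 Δm) = 10^(−0.4 × -0.60) = 10^0.240 = 1.738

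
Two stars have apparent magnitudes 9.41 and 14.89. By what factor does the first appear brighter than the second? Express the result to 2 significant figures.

Δm = 9.41 − (14.89) = -5.48
Flux ratio = 10^(−0.4 Δm) = 10^(−0.4 × -5.48) = 10^2.192 = 155.6

160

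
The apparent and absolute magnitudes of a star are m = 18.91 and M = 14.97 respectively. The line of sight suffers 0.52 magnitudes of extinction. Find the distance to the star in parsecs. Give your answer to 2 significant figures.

d ≈ 48 pc

m − M = 5 log₁₀(d/10 pc) + A  ⇒  18.91 − (14.97) − 0.52 = 5 log₁₀(d/10)
3.420 = 5 log₁₀(d/10)
log₁₀ d = (m − M − A)/5 + 1 = 1.6840
d = 10^1.6840 = 48.31 pc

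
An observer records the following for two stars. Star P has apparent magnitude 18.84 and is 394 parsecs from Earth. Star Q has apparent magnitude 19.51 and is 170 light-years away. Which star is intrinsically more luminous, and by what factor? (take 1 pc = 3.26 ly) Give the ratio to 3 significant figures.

Star P is more luminous, by a factor of 106.

Star P: M = m − 5 log₁₀ d + 5 = 18.84 − 5·2.5955 + 5 = 10.863
Star Q: d = 170 ly / 3.26 = 52.15 pc
Star Q: M = m − 5 log₁₀ d + 5 = 19.51 − 5·1.7172 + 5 = 15.924
ΔM = M_P − M_Q = 10.863 − (15.924) = -5.061; smaller M is more luminous → Star P.
L ratio = 10^(0.4 |ΔM|) = 10^2.025 = 105.8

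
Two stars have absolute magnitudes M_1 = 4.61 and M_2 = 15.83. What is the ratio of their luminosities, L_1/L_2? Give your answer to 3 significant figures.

ΔM = M_1 − M_2 = -11.22
L_1/L_2 = 10^(−0.4 ΔM) = 10^4.488 = 30760

L_1/L_2 ≈ 30800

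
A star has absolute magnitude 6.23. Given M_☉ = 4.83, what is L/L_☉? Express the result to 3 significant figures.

M − M_☉ = 6.23 − 4.83 = 1.400
L/L_☉ = 10^(−0.4 (M − M_☉)) = 10^-0.560 = 0.2754

L/L_☉ ≈ 0.275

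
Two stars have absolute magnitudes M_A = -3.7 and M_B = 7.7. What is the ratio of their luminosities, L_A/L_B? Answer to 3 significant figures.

L_A/L_B ≈ 36300

ΔM = M_A − M_B = -11.4
L_A/L_B = 10^(−0.4 ΔM) = 10^4.560 = 36310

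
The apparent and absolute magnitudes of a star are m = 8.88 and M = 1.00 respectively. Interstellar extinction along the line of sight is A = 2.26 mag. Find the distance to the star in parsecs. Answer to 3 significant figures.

d ≈ 133 pc

m − M = 5 log₁₀(d/10 pc) + A  ⇒  8.88 − (1.00) − 2.26 = 5 log₁₀(d/10)
5.620 = 5 log₁₀(d/10)
log₁₀ d = (m − M − A)/5 + 1 = 2.1240
d = 10^2.1240 = 133.0 pc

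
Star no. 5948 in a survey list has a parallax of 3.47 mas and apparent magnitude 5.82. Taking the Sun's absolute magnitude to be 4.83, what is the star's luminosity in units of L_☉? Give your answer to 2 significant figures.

L/L_☉ ≈ 330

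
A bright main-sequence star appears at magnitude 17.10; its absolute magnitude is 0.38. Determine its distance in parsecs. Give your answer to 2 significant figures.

μ = m − M = 16.720
m − M = 5 log₁₀ d − 5
log₁₀ d = (m − M)/5 + 1 = 4.3440
d = 10^4.3440 = 22080 pc

d ≈ 22000 pc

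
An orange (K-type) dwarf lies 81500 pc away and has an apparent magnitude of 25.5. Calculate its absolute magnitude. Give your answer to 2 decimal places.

5 log₁₀(d/10 pc) = 5 log₁₀(81500) − 5 = 19.556
M = m − 5 log₁₀(d/10) = 25.5 − 19.556 = 5.944

M ≈ 5.94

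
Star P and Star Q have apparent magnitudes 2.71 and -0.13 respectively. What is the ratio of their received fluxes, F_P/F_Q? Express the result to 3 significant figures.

F_P/F_Q ≈ 0.0731

Magnitude difference = 2.84
Flux ratio = 10^(−0.4 Δm) = 10^(−0.4 × 2.84) = 10^-1.136 = 0.07311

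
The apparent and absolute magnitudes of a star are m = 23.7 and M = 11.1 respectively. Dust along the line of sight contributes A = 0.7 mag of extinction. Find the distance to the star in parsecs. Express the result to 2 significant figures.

d ≈ 2400 pc

m − M = 5 log₁₀(d/10 pc) + A  ⇒  23.7 − (11.1) − 0.7 = 5 log₁₀(d/10)
11.900 = 5 log₁₀(d/10)
log₁₀ d = (m − M − A)/5 + 1 = 3.3800
d = 10^3.3800 = 2399 pc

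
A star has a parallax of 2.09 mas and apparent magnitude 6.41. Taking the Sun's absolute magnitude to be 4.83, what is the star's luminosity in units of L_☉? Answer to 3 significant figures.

L/L_☉ ≈ 534

d = 1/p = 1000/2.09 mas = 478.5 pc
M = m − 5 log₁₀ d + 5 = 6.41 − 5·2.6799 + 5 = -1.989
M − M_☉ = -1.989 − 4.83 = -6.819
L/L_☉ = 10^(−0.4 × -6.819) = 534.2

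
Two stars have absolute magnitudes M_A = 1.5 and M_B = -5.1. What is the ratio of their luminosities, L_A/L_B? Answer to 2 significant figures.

L_A/L_B ≈ 2.3×10^-3

ΔM = M_A − M_B = 6.6
L_A/L_B = 10^(−0.4 ΔM) = 10^-2.640 = 2.291×10^-3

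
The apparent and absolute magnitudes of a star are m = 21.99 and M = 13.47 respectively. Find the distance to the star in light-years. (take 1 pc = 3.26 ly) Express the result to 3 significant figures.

μ = m − M = 8.520
m − M = 5 log₁₀ d − 5
log₁₀ d = (m − M)/5 + 1 = 2.7040
d = 10^2.7040 = 505.8 pc
= 1649 ly

d ≈ 1650 ly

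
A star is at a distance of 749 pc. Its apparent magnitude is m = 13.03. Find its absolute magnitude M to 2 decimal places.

5 log₁₀(d/10 pc) = 5 log₁₀(749.0) − 5 = 9.372
M = m − 5 log₁₀(d/10) = 13.03 − 9.372 = 3.658

M ≈ 3.66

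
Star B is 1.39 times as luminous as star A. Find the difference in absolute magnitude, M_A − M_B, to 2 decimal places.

M_A − M_B ≈ 0.36

Pogson: ΔM = −2.5 log₁₀(ratio) = −2.5 log₁₀(1.39) = −2.5 × 0.1430 = -0.358
Star B is brighter so has the smaller magnitude: M_A − M_B is positive.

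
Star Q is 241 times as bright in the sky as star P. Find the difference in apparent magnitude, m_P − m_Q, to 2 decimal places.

Pogson: Δm = −2.5 log₁₀(ratio) = −2.5 log₁₀(241) = −2.5 × 2.3820 = -5.955
Star Q is brighter so has the smaller magnitude: m_P − m_Q is positive.

m_P − m_Q ≈ 5.96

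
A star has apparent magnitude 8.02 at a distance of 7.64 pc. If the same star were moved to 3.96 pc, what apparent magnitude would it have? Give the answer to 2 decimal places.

m ≈ 6.59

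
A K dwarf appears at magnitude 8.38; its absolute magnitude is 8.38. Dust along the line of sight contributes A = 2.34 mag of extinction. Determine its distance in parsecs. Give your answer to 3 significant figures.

d ≈ 3.40 pc

m − M = 5 log₁₀(d/10 pc) + A  ⇒  8.38 − (8.38) − 2.34 = 5 log₁₀(d/10)
-2.340 = 5 log₁₀(d/10)
log₁₀ d = (m − M − A)/5 + 1 = 0.5320
d = 10^0.5320 = 3.404 pc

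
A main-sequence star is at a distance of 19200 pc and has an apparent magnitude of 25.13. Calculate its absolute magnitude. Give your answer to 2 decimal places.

M ≈ 8.71

5 log₁₀(d/10 pc) = 5 log₁₀(19200) − 5 = 16.417
M = m − 5 log₁₀(d/10) = 25.13 − 16.417 = 8.713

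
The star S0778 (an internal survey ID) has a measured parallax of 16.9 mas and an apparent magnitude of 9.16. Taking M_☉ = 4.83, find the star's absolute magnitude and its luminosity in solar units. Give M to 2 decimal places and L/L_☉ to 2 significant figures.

M ≈ 5.30; L/L_☉ ≈ 0.65

d = 1/p = 1000/16.9 mas = 59.17 pc
M = m − 5 log₁₀ d + 5 = 9.16 − 5·1.7721 + 5 = 5.299
M − M_☉ = 5.299 − 4.83 = 0.469
L/L_☉ = 10^(−0.4 × 0.469) = 0.6490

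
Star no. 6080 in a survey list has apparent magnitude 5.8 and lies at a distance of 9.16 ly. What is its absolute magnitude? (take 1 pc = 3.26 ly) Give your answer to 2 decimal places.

M ≈ 8.56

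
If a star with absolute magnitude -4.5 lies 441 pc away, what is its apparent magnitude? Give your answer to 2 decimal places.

m ≈ 3.72

m = M + 5 log₁₀ d − 5 = -4.5 + 5·2.6444 − 5 = 3.722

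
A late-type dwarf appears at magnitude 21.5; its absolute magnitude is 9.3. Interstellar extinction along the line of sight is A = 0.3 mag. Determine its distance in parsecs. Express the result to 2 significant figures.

d ≈ 2400 pc

m − M = 5 log₁₀(d/10 pc) + A  ⇒  21.5 − (9.3) − 0.3 = 5 log₁₀(d/10)
11.900 = 5 log₁₀(d/10)
log₁₀ d = (m − M − A)/5 + 1 = 3.3800
d = 10^3.3800 = 2399 pc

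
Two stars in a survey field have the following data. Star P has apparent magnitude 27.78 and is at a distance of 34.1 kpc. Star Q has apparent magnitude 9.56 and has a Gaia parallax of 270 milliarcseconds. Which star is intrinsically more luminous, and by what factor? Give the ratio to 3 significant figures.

Star P: d = 34.1 kpc = 34100 pc
Star P: M = m − 5 log₁₀ d + 5 = 27.78 − 5·4.5328 + 5 = 10.116
Star Q: p = 270 mas = 0.270″ → d = 1/p = 3.704 pc
Star Q: M = m − 5 log₁₀ d + 5 = 9.56 − 5·0.5686 + 5 = 11.717
ΔM = M_P − M_Q = 10.116 − (11.717) = -1.601; smaller M is more luminous → Star P.
L ratio = 10^(0.4 |ΔM|) = 10^0.640 = 4.368

Star P is more luminous, by a factor of 4.37.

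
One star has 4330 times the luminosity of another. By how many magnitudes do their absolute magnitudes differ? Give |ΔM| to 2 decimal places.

|ΔM| ≈ 9.09

Pogson: ΔM = −2.5 log₁₀(ratio) = −2.5 log₁₀(4330) = −2.5 × 3.6365 = -9.091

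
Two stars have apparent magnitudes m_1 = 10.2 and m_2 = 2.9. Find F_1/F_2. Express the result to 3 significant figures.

Δm = 10.2 − (2.9) = 7.3
Flux ratio = 10^(−0.4 Δm) = 10^(−0.4 × 7.3) = 10^-2.920 = 1.202×10^-3

F_1/F_2 ≈ 1.20×10^-3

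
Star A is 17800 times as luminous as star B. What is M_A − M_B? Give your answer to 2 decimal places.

Pogson: ΔM = −2.5 log₁₀(ratio) = −2.5 log₁₀(17800) = −2.5 × 4.2504 = -10.626
Star A is brighter, so it has the smaller magnitude: the difference is negative.

M_A − M_B ≈ -10.63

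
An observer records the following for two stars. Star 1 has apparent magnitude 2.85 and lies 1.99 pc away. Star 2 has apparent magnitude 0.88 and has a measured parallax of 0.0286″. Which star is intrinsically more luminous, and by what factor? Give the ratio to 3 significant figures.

Star 2 is more luminous, by a factor of 1890.

Star 1: M = m − 5 log₁₀ d + 5 = 2.85 − 5·0.2989 + 5 = 6.356
Star 2: d = 1/p = 1/0.0286″ = 34.97 pc
Star 2: M = m − 5 log₁₀ d + 5 = 0.88 − 5·1.5436 + 5 = -1.838
ΔM = M_1 − M_2 = 6.356 − (-1.838) = 8.194; smaller M is more luminous → Star 2.
L ratio = 10^(0.4 |ΔM|) = 10^3.278 = 1895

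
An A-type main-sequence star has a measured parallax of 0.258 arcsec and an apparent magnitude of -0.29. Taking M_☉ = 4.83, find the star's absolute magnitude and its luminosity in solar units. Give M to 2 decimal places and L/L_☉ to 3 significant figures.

M ≈ 1.77; L/L_☉ ≈ 16.8

d = 1/p = 1/0.258″ = 3.876 pc
M = m − 5 log₁₀ d + 5 = -0.29 − 5·0.5884 + 5 = 1.768
M − M_☉ = 1.768 − 4.83 = -3.062
L/L_☉ = 10^(−0.4 × -3.062) = 16.78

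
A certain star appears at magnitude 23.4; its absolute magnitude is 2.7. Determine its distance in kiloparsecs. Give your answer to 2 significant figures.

d ≈ 140 kpc

μ = m − M = 20.700
m − M = 5 log₁₀ d − 5
log₁₀ d = (m − M)/5 + 1 = 5.1400
d = 10^5.1400 = 138000 pc
= 138.0 kpc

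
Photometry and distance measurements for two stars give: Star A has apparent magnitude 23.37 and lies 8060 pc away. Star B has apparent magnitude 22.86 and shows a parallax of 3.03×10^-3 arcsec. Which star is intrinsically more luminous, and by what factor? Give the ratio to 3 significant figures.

Star A is more luminous, by a factor of 373.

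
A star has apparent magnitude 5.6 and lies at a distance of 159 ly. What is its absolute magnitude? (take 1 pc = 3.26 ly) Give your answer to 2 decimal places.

d = 159 ly / 3.26 = 48.77 pc
5 log₁₀(d/10 pc) = 5 log₁₀(48.77) − 5 = 3.441
M = m − 5 log₁₀(d/10) = 5.6 − 3.441 = 2.159

M ≈ 2.16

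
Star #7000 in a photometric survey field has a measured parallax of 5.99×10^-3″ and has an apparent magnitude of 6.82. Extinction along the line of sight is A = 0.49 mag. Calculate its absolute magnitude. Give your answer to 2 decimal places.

M ≈ 0.22

d = 1/p = 1/5.99×10^-3″ = 166.9 pc
5 log₁₀(d/10 pc) = 5 log₁₀(166.9) − 5 = 6.113
M = m − 5 log₁₀(d/10) − A = 6.82 − 6.113 − 0.49 = 0.217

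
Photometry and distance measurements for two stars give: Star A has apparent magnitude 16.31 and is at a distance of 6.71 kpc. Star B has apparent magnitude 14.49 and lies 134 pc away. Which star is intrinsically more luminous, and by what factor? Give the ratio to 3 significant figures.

Star A: d = 6.71 kpc = 6710 pc
Star A: M = m − 5 log₁₀ d + 5 = 16.31 − 5·3.8267 + 5 = 2.176
Star B: M = m − 5 log₁₀ d + 5 = 14.49 − 5·2.1271 + 5 = 8.854
ΔM = M_A − M_B = 2.176 − (8.854) = -6.678; smaller M is more luminous → Star A.
L ratio = 10^(0.4 |ΔM|) = 10^2.671 = 469.1

Star A is more luminous, by a factor of 469.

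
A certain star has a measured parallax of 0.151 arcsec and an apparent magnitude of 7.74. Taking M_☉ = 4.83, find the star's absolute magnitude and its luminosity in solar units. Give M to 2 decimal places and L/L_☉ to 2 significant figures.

M ≈ 8.63; L/L_☉ ≈ 0.030

d = 1/p = 1/0.151″ = 6.623 pc
M = m − 5 log₁₀ d + 5 = 7.74 − 5·0.8210 + 5 = 8.635
M − M_☉ = 8.635 − 4.83 = 3.805
L/L_☉ = 10^(−0.4 × 3.805) = 0.03006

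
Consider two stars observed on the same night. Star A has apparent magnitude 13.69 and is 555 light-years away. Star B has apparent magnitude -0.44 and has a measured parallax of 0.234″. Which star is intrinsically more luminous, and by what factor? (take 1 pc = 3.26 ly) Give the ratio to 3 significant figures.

Star A: d = 555 ly / 3.26 = 170.2 pc
Star A: M = m − 5 log₁₀ d + 5 = 13.69 − 5·2.2311 + 5 = 7.535
Star B: d = 1/p = 1/0.234″ = 4.274 pc
Star B: M = m − 5 log₁₀ d + 5 = -0.44 − 5·0.6308 + 5 = 1.406
ΔM = M_A − M_B = 7.535 − (1.406) = 6.129; smaller M is more luminous → Star B.
L ratio = 10^(0.4 |ΔM|) = 10^2.451 = 282.8

Star B is more luminous, by a factor of 283.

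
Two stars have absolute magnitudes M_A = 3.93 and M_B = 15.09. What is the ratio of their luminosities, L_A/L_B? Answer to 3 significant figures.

L_A/L_B ≈ 29100

ΔM = M_A − M_B = -11.16
L_A/L_B = 10^(−0.4 ΔM) = 10^4.464 = 29110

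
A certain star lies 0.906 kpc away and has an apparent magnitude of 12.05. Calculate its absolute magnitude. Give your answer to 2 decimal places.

d = 0.906 kpc = 906.0 pc
5 log₁₀(d/10 pc) = 5 log₁₀(906.0) − 5 = 9.786
M = m − 5 log₁₀(d/10) = 12.05 − 9.786 = 2.264

M ≈ 2.26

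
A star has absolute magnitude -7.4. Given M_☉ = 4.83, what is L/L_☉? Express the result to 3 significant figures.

L/L_☉ ≈ 78000

M − M_☉ = -7.4 − 4.83 = -12.230
L/L_☉ = 10^(−0.4 (M − M_☉)) = 10^4.892 = 77980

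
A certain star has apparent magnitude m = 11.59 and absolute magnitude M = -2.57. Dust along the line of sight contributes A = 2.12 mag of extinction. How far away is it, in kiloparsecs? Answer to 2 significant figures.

m − M = 5 log₁₀(d/10 pc) + A  ⇒  11.59 − (-2.57) − 2.12 = 5 log₁₀(d/10)
12.040 = 5 log₁₀(d/10)
log₁₀ d = (m − M − A)/5 + 1 = 3.4080
d = 10^3.4080 = 2559 pc
= 2.559 kpc

d ≈ 2.6 kpc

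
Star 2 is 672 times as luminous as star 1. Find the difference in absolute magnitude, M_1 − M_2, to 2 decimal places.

M_1 − M_2 ≈ 7.07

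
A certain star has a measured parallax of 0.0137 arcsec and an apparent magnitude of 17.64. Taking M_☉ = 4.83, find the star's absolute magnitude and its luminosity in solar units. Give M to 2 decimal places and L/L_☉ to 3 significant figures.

M ≈ 13.32; L/L_☉ ≈ 4.00×10^-4

d = 1/p = 1/0.0137″ = 72.99 pc
M = m − 5 log₁₀ d + 5 = 17.64 − 5·1.8633 + 5 = 13.324
M − M_☉ = 13.324 − 4.83 = 8.494
L/L_☉ = 10^(−0.4 × 8.494) = 4.005×10^-4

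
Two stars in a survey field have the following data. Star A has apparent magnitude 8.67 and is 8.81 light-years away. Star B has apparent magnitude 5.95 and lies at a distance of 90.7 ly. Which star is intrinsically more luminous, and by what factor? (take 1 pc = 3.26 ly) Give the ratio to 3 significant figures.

Star B is more luminous, by a factor of 1300.

Star A: d = 8.81 ly / 3.26 = 2.702 pc
Star A: M = m − 5 log₁₀ d + 5 = 8.67 − 5·0.4318 + 5 = 11.511
Star B: d = 90.7 ly / 3.26 = 27.82 pc
Star B: M = m − 5 log₁₀ d + 5 = 5.95 − 5·1.4444 + 5 = 3.728
ΔM = M_A − M_B = 11.511 − (3.728) = 7.783; smaller M is more luminous → Star B.
L ratio = 10^(0.4 |ΔM|) = 10^3.113 = 1298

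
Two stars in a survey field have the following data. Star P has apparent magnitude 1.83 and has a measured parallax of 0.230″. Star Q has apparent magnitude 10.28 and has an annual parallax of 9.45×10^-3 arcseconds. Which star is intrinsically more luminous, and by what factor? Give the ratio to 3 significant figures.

Star P is more luminous, by a factor of 4.05.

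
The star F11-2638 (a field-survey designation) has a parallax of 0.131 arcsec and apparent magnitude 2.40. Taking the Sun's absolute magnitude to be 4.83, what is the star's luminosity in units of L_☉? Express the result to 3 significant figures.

L/L_☉ ≈ 5.46

d = 1/p = 1/0.131″ = 7.634 pc
M = m − 5 log₁₀ d + 5 = 2.40 − 5·0.8827 + 5 = 2.986
M − M_☉ = 2.986 − 4.83 = -1.844
L/L_☉ = 10^(−0.4 × -1.844) = 5.463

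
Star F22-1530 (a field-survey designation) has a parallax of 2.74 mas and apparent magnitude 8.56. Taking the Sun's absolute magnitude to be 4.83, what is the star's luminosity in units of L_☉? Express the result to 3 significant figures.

d = 1/p = 1000/2.74 mas = 365.0 pc
M = m − 5 log₁₀ d + 5 = 8.56 − 5·2.5622 + 5 = 0.749
M − M_☉ = 0.749 − 4.83 = -4.081
L/L_☉ = 10^(−0.4 × -4.081) = 42.90

L/L_☉ ≈ 42.9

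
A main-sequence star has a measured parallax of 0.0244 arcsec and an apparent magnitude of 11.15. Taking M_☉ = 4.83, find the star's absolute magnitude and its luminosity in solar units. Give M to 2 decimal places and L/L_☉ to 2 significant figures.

d = 1/p = 1/0.0244″ = 40.98 pc
M = m − 5 log₁₀ d + 5 = 11.15 − 5·1.6126 + 5 = 8.087
M − M_☉ = 8.087 − 4.83 = 3.257
L/L_☉ = 10^(−0.4 × 3.257) = 0.04980

M ≈ 8.09; L/L_☉ ≈ 0.050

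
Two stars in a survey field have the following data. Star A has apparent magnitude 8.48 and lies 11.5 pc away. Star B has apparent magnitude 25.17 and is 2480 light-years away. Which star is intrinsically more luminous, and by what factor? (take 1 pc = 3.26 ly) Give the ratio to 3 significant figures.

Star A: M = m − 5 log₁₀ d + 5 = 8.48 − 5·1.0607 + 5 = 8.177
Star B: d = 2480 ly / 3.26 = 760.7 pc
Star B: M = m − 5 log₁₀ d + 5 = 25.17 − 5·2.8812 + 5 = 15.764
ΔM = M_A − M_B = 8.177 − (15.764) = -7.587; smaller M is more luminous → Star A.
L ratio = 10^(0.4 |ΔM|) = 10^3.035 = 1084

Star A is more luminous, by a factor of 1080.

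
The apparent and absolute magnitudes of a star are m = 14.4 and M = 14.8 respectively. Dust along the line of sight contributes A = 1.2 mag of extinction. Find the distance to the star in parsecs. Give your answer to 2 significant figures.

d ≈ 4.8 pc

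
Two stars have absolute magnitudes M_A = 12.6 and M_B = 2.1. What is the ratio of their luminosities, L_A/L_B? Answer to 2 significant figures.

L_A/L_B ≈ 6.3×10^-5

ΔM = M_A − M_B = 10.5
L_A/L_B = 10^(−0.4 ΔM) = 10^-4.200 = 6.310×10^-5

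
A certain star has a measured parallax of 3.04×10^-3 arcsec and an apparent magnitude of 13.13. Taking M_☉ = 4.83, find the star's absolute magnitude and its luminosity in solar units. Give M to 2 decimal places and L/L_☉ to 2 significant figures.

M ≈ 5.54; L/L_☉ ≈ 0.52

d = 1/p = 1/3.04×10^-3″ = 328.9 pc
M = m − 5 log₁₀ d + 5 = 13.13 − 5·2.5171 + 5 = 5.544
M − M_☉ = 5.544 − 4.83 = 0.714
L/L_☉ = 10^(−0.4 × 0.714) = 0.5179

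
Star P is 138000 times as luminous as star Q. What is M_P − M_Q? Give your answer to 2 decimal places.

M_P − M_Q ≈ -12.85

Pogson: ΔM = −2.5 log₁₀(ratio) = −2.5 log₁₀(138000) = −2.5 × 5.1399 = -12.850
Star P is brighter, so it has the smaller magnitude: the difference is negative.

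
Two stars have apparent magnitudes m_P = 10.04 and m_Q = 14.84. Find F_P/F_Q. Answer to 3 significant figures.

Δm = 10.04 − (14.84) = -4.80
Flux ratio = 10^(−0.4 Δm) = 10^(−0.4 × -4.80) = 10^1.920 = 83.18

F_P/F_Q ≈ 83.2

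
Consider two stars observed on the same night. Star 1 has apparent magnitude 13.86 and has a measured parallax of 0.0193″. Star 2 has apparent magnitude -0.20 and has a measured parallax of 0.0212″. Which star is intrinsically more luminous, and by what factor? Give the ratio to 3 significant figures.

Star 2 is more luminous, by a factor of 349000.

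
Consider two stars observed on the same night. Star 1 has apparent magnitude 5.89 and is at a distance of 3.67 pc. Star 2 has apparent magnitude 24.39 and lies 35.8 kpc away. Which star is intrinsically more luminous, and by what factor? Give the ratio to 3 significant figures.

Star 2 is more luminous, by a factor of 3.79.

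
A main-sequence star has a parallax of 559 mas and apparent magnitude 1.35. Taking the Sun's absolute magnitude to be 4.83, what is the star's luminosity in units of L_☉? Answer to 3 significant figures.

d = 1/p = 1000/559 mas = 1.789 pc
M = m − 5 log₁₀ d + 5 = 1.35 − 5·0.2526 + 5 = 5.087
M − M_☉ = 5.087 − 4.83 = 0.257
L/L_☉ = 10^(−0.4 × 0.257) = 0.7892

L/L_☉ ≈ 0.789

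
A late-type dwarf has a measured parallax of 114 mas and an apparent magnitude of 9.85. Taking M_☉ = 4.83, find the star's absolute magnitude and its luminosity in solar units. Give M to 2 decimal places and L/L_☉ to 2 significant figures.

M ≈ 10.13; L/L_☉ ≈ 7.6×10^-3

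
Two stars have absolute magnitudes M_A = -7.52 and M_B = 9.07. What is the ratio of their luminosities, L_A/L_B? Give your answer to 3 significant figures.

ΔM = M_A − M_B = -16.59
L_A/L_B = 10^(−0.4 ΔM) = 10^6.636 = 4.325×10^6

L_A/L_B ≈ 4.33×10^6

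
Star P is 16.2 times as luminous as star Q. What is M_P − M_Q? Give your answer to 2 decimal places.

M_P − M_Q ≈ -3.02

Pogson: ΔM = −2.5 log₁₀(ratio) = −2.5 log₁₀(16.2) = −2.5 × 1.2095 = -3.024
Star P is brighter, so it has the smaller magnitude: the difference is negative.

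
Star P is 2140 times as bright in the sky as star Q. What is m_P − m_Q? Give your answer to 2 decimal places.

m_P − m_Q ≈ -8.33

Pogson: Δm = −2.5 log₁₀(ratio) = −2.5 log₁₀(2140) = −2.5 × 3.3304 = -8.326
Star P is brighter, so it has the smaller magnitude: the difference is negative.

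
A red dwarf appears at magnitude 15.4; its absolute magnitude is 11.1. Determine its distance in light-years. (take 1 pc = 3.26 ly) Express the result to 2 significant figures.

Distance modulus: m − M = 15.4 − (11.1) = 4.300
m − M = 5 log₁₀ d − 5
log₁₀ d = (m − M)/5 + 1 = 1.8600
d = 10^1.8600 = 72.44 pc
= 236.2 ly

d ≈ 240 ly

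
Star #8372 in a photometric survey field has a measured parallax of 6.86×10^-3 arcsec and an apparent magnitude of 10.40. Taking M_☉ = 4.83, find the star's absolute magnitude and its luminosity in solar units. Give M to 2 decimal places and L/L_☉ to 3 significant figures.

M ≈ 4.58; L/L_☉ ≈ 1.26

d = 1/p = 1/6.86×10^-3″ = 145.8 pc
M = m − 5 log₁₀ d + 5 = 10.40 − 5·2.1637 + 5 = 4.582
M − M_☉ = 4.582 − 4.83 = -0.248
L/L_☉ = 10^(−0.4 × -0.248) = 1.257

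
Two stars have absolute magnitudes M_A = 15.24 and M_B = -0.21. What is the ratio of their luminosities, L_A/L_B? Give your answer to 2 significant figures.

ΔM = M_A − M_B = 15.45
L_A/L_B = 10^(−0.4 ΔM) = 10^-6.180 = 6.607×10^-7

L_A/L_B ≈ 6.6×10^-7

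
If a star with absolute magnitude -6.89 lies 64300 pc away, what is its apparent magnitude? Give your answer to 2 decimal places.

m = M + 5 log₁₀ d − 5 = -6.89 + 5·4.8082 − 5 = 12.151

m ≈ 12.15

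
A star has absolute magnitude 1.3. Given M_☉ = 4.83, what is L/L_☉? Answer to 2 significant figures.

M − M_☉ = 1.3 − 4.83 = -3.530
L/L_☉ = 10^(−0.4 (M − M_☉)) = 10^1.412 = 25.82

L/L_☉ ≈ 26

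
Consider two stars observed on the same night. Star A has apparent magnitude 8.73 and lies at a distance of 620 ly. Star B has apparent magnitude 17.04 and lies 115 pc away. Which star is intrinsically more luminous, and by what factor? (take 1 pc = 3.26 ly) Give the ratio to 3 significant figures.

Star A: d = 620 ly / 3.26 = 190.2 pc
Star A: M = m − 5 log₁₀ d + 5 = 8.73 − 5·2.2792 + 5 = 2.334
Star B: M = m − 5 log₁₀ d + 5 = 17.04 − 5·2.0607 + 5 = 11.737
ΔM = M_A − M_B = 2.334 − (11.737) = -9.402; smaller M is more luminous → Star A.
L ratio = 10^(0.4 |ΔM|) = 10^3.761 = 5767

Star A is more luminous, by a factor of 5770.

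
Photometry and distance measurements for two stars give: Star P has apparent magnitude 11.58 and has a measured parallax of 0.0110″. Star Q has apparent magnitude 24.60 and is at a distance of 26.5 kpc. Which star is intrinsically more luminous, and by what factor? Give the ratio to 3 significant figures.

Star P: d = 1/p = 1/0.0110″ = 90.91 pc
Star P: M = m − 5 log₁₀ d + 5 = 11.58 − 5·1.9586 + 5 = 6.787
Star Q: d = 26.5 kpc = 26500 pc
Star Q: M = m − 5 log₁₀ d + 5 = 24.60 − 5·4.4232 + 5 = 7.484
ΔM = M_P − M_Q = 6.787 − (7.484) = -0.697; smaller M is more luminous → Star P.
L ratio = 10^(0.4 |ΔM|) = 10^0.279 = 1.900

Star P is more luminous, by a factor of 1.90.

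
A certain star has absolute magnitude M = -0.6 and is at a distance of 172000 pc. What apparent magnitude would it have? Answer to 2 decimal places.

m ≈ 20.58

m = M + 5 log₁₀ d − 5 = -0.6 + 5·5.2355 − 5 = 20.578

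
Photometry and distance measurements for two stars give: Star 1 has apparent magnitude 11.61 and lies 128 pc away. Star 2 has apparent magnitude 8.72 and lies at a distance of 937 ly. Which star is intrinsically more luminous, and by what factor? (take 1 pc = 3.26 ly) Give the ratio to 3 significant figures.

Star 1: M = m − 5 log₁₀ d + 5 = 11.61 − 5·2.1072 + 5 = 6.074
Star 2: d = 937 ly / 3.26 = 287.4 pc
Star 2: M = m − 5 log₁₀ d + 5 = 8.72 − 5·2.4585 + 5 = 1.427
ΔM = M_1 − M_2 = 6.074 − (1.427) = 4.647; smaller M is more luminous → Star 2.
L ratio = 10^(0.4 |ΔM|) = 10^1.859 = 72.21

Star 2 is more luminous, by a factor of 72.2.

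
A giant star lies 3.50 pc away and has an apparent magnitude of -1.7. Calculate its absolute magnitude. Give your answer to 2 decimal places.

M ≈ 0.58

5 log₁₀(d/10 pc) = 5 log₁₀(3.500) − 5 = -2.280
M = m − 5 log₁₀(d/10) = -1.7 + 2.280 = 0.580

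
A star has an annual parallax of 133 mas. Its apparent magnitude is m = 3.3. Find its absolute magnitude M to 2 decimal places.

M ≈ 3.92

p = 133 mas = 0.133″ → d = 1/p = 7.519 pc
5 log₁₀(d/10 pc) = 5 log₁₀(7.519) − 5 = -0.619
M = m − 5 log₁₀(d/10) = 3.3 + 0.619 = 3.919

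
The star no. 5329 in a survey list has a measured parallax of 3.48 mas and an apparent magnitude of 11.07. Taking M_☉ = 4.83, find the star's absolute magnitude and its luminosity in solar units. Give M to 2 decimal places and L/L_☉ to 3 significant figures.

M ≈ 3.78; L/L_☉ ≈ 2.64

d = 1/p = 1000/3.48 mas = 287.4 pc
M = m − 5 log₁₀ d + 5 = 11.07 − 5·2.4584 + 5 = 3.778
M − M_☉ = 3.778 − 4.83 = -1.052
L/L_☉ = 10^(−0.4 × -1.052) = 2.635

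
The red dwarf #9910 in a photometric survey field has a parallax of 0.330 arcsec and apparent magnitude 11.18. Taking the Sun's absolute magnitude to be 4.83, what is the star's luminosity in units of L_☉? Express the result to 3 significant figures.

L/L_☉ ≈ 2.65×10^-4

d = 1/p = 1/0.330″ = 3.030 pc
M = m − 5 log₁₀ d + 5 = 11.18 − 5·0.4815 + 5 = 13.773
M − M_☉ = 13.773 − 4.83 = 8.943
L/L_☉ = 10^(−0.4 × 8.943) = 2.648×10^-4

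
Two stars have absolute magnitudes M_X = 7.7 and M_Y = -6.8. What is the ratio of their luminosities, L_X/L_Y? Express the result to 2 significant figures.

ΔM = M_X − M_Y = 14.5
L_X/L_Y = 10^(−0.4 ΔM) = 10^-5.800 = 1.585×10^-6

L_X/L_Y ≈ 1.6×10^-6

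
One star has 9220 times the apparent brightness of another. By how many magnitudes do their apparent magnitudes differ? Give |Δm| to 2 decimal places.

Pogson: Δm = −2.5 log₁₀(ratio) = −2.5 log₁₀(9220) = −2.5 × 3.9647 = -9.912

|Δm| ≈ 9.91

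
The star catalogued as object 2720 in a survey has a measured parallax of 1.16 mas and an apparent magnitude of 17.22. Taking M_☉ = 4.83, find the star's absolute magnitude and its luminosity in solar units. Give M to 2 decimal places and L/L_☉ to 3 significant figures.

M ≈ 7.54; L/L_☉ ≈ 0.0822

d = 1/p = 1000/1.16 mas = 862.1 pc
M = m − 5 log₁₀ d + 5 = 17.22 − 5·2.9355 + 5 = 7.542
M − M_☉ = 7.542 − 4.83 = 2.712
L/L_☉ = 10^(−0.4 × 2.712) = 0.08224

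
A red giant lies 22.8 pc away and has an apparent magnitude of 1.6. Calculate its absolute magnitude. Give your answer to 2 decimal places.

M ≈ -0.19

5 log₁₀(d/10 pc) = 5 log₁₀(22.80) − 5 = 1.790
M = m − 5 log₁₀(d/10) = 1.6 − 1.790 = -0.190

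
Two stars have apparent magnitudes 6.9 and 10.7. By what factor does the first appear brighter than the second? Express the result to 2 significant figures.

Magnitude difference = -3.8
Flux ratio = 10^(−0.4 Δm) = 10^(−0.4 × -3.8) = 10^1.520 = 33.11

33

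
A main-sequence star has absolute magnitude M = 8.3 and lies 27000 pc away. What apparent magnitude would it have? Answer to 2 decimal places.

m = M + 5 log₁₀ d − 5 = 8.3 + 5·4.4314 − 5 = 25.457

m ≈ 25.46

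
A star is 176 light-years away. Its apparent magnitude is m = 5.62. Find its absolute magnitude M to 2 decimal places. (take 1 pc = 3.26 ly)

d = 176 ly / 3.26 = 53.99 pc
5 log₁₀(d/10 pc) = 5 log₁₀(53.99) − 5 = 3.661
M = m − 5 log₁₀(d/10) = 5.62 − 3.661 = 1.959

M ≈ 1.96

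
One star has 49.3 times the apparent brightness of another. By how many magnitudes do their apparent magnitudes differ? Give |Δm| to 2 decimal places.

Pogson: Δm = −2.5 log₁₀(ratio) = −2.5 log₁₀(49.3) = −2.5 × 1.6928 = -4.232

|Δm| ≈ 4.23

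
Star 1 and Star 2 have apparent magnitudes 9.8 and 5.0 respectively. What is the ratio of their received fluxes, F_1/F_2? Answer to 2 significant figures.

Magnitude difference = 4.8
Flux ratio = 10^(−0.4 Δm) = 10^(−0.4 × 4.8) = 10^-1.920 = 0.01202

F_1/F_2 ≈ 0.012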